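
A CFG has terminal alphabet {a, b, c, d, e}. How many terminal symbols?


Terminal symbols: a, b, c, d, e
Counting each: a (#1), b (#2), c (#3), d (#4), e (#5)
Total = 5

5


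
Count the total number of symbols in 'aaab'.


String: 'aaab'
Counting characters:
  'a' appears 3 time(s)
  'b' appears 1 time(s)
Total length = 3 + 1 = 4

4


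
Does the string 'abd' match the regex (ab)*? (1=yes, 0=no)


Pattern: (ab)*
String: 'abd'
Pattern requires: zero or more repetitions of 'ab'
Length 3 is odd -> cannot be (ab)* -> no match
Result: 0

0


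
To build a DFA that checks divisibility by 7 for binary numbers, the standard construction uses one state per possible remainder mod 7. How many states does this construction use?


Divisibility by 7 is tracked via the remainder mod 7: 0, 1, ..., 6
The construction assigns one state to each remainder
Number of remainders = 7

7


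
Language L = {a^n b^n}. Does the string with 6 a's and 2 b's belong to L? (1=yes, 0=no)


Language requires equal numbers of a's and b's
PDA pushes for each 'a', pops for each 'b'
Number of a's = 6
Number of b's = 2
6 != 2 -> Reject

0


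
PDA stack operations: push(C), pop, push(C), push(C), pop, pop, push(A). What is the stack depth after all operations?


Tracing stack operations:
  push(C) -> stack = [C], depth=1
  pop -> removed C, stack = [], depth=0
  push(C) -> stack = [C], depth=1
  push(C) -> stack = [C,C], depth=2
  pop -> removed C, stack = [C], depth=1
  pop -> removed C, stack = [], depth=0
  push(A) -> stack = [A], depth=1
Final depth = 1

1


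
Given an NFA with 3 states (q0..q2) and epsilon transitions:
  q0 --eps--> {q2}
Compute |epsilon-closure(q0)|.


Starting from q0
Initialize closure = {q0}
Follow epsilon from q0 -> add q2
Final closure: {q0, q2}
Size = 2

2


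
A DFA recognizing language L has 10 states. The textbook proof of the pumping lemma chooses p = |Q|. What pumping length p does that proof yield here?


Pumping lemma for regular languages (standard proof):
Take p = |Q|, the number of DFA states.
Any string of length >= |Q| passes through |Q|+1 states while reading its first |Q| symbols,
so by pigeonhole some state repeats, giving the loop that can be pumped.
Here |Q| = 10
Therefore the proof uses p = 10

10


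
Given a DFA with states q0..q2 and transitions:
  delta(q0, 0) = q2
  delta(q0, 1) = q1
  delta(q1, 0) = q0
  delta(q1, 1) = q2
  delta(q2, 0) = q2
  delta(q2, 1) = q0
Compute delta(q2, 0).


Looking up transition function:
delta(q2, 0) in the table
Row: q2, Column: 0
Result: q2

q2


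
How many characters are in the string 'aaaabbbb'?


String: 'aaaabbbb'
Counting characters:
  'a' appears 4 time(s)
  'b' appears 4 time(s)
Total length = 4 + 4 = 8

8


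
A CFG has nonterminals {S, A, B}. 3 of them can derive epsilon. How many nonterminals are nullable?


Nonterminals: {S, A, B}
A nonterminal is nullable if it can derive epsilon
Counting nullable nonterminals: 3
Total nullable = 3

3


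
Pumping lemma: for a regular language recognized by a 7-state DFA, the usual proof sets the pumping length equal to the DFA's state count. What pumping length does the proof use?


Pumping lemma for regular languages (standard proof):
Take p = |Q|, the number of DFA states.
Any string of length >= |Q| passes through |Q|+1 states while reading its first |Q| symbols,
so by pigeonhole some state repeats, giving the loop that can be pumped.
Here |Q| = 7
Therefore the proof uses p = 7

7


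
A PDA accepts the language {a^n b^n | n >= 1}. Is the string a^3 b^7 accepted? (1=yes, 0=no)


Language requires equal numbers of a's and b's
PDA pushes for each 'a', pops for each 'b'
Number of a's = 3
Number of b's = 7
3 != 7 -> Reject

0


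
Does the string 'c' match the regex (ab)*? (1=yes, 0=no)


Pattern: (ab)*
String: 'c'
Pattern requires: zero or more repetitions of 'ab'
Length 1 is odd -> cannot be (ab)* -> no match
Result: 0

0


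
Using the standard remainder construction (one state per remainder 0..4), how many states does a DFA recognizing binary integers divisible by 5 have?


Divisibility by 5 is tracked via the remainder mod 5: 0, 1, ..., 4
The construction assigns one state to each remainder
Number of remainders = 5

5


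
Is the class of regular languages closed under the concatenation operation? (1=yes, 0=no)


Regular languages are closed under:
- Union (DFA product construction)
- Intersection (DFA product construction)
- Complement (swap accept/reject states)
- Concatenation (NFA construction)
- Kleene star (NFA construction)
concatenation is in this list
Therefore: closed

1


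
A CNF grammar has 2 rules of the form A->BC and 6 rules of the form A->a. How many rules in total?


CNF allows two rule forms:
  A -> BC (binary): 2 rules
  A -> a (terminal): 6 rules
Total = 2 + 6 = 8

8


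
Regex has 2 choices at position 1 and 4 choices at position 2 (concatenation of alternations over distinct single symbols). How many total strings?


First group: 2 alternatives
Second group: 4 alternatives
Concatenation: each choice from group 1 pairs with each from group 2
Total = 2 x 4 = 8

8


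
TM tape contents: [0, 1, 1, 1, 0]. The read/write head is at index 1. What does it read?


Tape: [0, 1, 1, 1, 0]
Positions: 0 1 2 3 4
Values:    0 1 1 1 0
Head at position 1
tape[1] = 1

1


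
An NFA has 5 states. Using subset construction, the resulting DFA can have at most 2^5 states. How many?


NFA has 5 states
Subset construction: each DFA state = subset of NFA states
Maximum subsets = 2^5
2^5 = 32

32


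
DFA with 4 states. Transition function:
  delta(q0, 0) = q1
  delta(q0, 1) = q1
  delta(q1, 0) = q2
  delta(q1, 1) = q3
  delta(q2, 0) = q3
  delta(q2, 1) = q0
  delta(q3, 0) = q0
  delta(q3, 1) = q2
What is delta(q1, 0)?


Looking up transition function:
delta(q1, 0) in the table
Row: q1, Column: 0
Result: q2

q2


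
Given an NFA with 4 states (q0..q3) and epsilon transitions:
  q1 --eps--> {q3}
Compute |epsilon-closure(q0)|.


Starting from q0
Initialize closure = {q0}
q0 has no outgoing epsilon transitions -> nothing to add
Final closure: {q0}
Size = 1

1


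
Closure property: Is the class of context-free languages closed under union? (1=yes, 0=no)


CFL closure properties:
  Closed under: union, concatenation, Kleene star
  NOT closed under: intersection, complement
Operation 'union' is in closed list -> Yes (closed)

1


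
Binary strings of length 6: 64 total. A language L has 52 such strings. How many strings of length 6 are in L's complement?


Alphabet: {0,1}
String length: 6
Total strings of length 6 = 2^6 = 64
Strings in L = 52
Complement = total - |L|
= 64 - 52
= 12

12


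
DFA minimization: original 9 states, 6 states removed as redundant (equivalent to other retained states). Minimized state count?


Original DFA: 9 states
Redundant states removed: 6
Minimized states = original - removed
= 9 - 6
= 3

3


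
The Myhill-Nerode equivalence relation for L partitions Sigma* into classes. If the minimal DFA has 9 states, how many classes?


Myhill-Nerode theorem:
Number of equivalence classes = number of states in minimal DFA
Minimal DFA states = 9
Therefore equivalence classes = 9

9


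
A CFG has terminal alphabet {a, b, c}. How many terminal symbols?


Terminal symbols: a, b, c
Counting each: a (#1), b (#2), c (#3)
Total = 3

3


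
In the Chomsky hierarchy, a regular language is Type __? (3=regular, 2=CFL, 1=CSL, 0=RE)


Chomsky hierarchy levels:
  Type 3: Regular (DFA/NFA/regex)
  Type 2: Context-free (PDA)
  Type 1: Context-sensitive
  Type 0: Recursively enumerable (TM)
'regular' corresponds to Type 3

3


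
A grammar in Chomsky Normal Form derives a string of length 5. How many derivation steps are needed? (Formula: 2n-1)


Chomsky Normal Form derivation:
String length n = 5
Each step either:
  - Splits a nonterminal into two (n-1 such steps)
  - Converts a nonterminal to terminal (n such steps)
Total = (n-1) + n = 2n - 1
= 2(5) - 1
= 10 - 1
= 9

9


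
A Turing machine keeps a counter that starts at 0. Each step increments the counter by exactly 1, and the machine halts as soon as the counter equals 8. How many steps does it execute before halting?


Counter starts at 0. Counting sequence:
  Step 1: counter = 1
  Step 2: counter = 2
  Step 3: counter = 3
  Step 4: counter = 4
  Step 5: counter = 5
  Step 6: counter = 6
  Step 7: counter = 7
  Step 8: counter = 8
Counter reached 8 -> halt
Total steps = 8

8


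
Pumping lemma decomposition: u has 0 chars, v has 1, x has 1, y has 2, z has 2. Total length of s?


|s| = |u| + |v| + |x| + |y| + |z|
= 0 + 1 + 1 + 2 + 2
= 1 + 1 + 4
= 2 + 4
= 6

6


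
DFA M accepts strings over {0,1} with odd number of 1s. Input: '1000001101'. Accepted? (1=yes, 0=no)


DFA has 2 states: q_even (start, accept=no) and q_odd
Processing string '1000001101' character by character:
  Position 0: read '1', 1-count=1 -> q_odd
  Position 1: read '0', 1-count=1 -> q_odd (no change)
  Position 2: read '0', 1-count=1 -> q_odd (no change)
  Position 3: read '0', 1-count=1 -> q_odd (no change)
  Position 4: read '0', 1-count=1 -> q_odd (no change)
  Position 5: read '0', 1-count=1 -> q_odd (no change)
  Position 6: read '1', 1-count=2 -> q_even
  Position 7: read '1', 1-count=3 -> q_odd
  Position 8: read '0', 1-count=3 -> q_odd (no change)
  Position 9: read '1', 1-count=4 -> q_even
Final state: q_even, total 1s = 4 (even); the DFA requires an odd count -> reject

0


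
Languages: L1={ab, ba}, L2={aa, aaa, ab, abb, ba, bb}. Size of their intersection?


L1 = {ab, ba}
L2 = {aa, aaa, ab, abb, ba, bb}
Checking each string in L1 against L2:
  'ab': in L2? Yes
  'ba': in L2? Yes
Intersection = {ab, ba}
|L1 ∩ L2| = 2

2


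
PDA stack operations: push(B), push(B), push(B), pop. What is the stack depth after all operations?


Tracing stack operations:
  push(B) -> stack = [B], depth=1
  push(B) -> stack = [B,B], depth=2
  push(B) -> stack = [B,B,B], depth=3
  pop -> removed B, stack = [B,B], depth=2
Final depth = 2

2


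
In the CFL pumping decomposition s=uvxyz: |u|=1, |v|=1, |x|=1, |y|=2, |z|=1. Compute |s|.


|s| = |u| + |v| + |x| + |y| + |z|
= 1 + 1 + 1 + 2 + 1
= 2 + 1 + 3
= 3 + 3
= 6

6


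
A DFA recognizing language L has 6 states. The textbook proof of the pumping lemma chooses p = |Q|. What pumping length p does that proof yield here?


Pumping lemma for regular languages (standard proof):
Take p = |Q|, the number of DFA states.
Any string of length >= |Q| passes through |Q|+1 states while reading its first |Q| symbols,
so by pigeonhole some state repeats, giving the loop that can be pumped.
Here |Q| = 6
Therefore the proof uses p = 6

6


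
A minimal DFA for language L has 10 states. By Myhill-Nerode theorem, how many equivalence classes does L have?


Myhill-Nerode theorem:
Number of equivalence classes = number of states in minimal DFA
Minimal DFA states = 10
Therefore equivalence classes = 10

10


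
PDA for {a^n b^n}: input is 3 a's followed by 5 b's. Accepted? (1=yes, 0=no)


Language requires equal numbers of a's and b's
PDA pushes for each 'a', pops for each 'b'
Number of a's = 3
Number of b's = 5
3 != 5 -> Reject

0


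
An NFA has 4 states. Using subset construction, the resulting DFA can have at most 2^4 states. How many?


NFA has 4 states
Subset construction: each DFA state = subset of NFA states
Maximum subsets = 2^4
2^4 = 16

16


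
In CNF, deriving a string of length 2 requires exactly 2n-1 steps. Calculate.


Chomsky Normal Form derivation:
String length n = 2
Each step either:
  - Splits a nonterminal into two (n-1 such steps)
  - Converts a nonterminal to terminal (n such steps)
Total = (n-1) + n = 2n - 1
= 2(2) - 1
= 4 - 1
= 3

3


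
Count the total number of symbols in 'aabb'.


String: 'aabb'
Counting characters:
  'a' appears 2 time(s)
  'b' appears 2 time(s)
Total length = 2 + 2 = 4

4


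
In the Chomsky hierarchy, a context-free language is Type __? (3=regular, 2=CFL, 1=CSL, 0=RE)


Chomsky hierarchy levels:
  Type 3: Regular (DFA/NFA/regex)
  Type 2: Context-free (PDA)
  Type 1: Context-sensitive
  Type 0: Recursively enumerable (TM)
'context-free' corresponds to Type 2

2


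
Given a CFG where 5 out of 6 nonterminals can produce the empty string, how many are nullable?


Nonterminals: {S, A, B, C, D, E}
A nonterminal is nullable if it can derive epsilon
Counting nullable nonterminals: 5
Total nullable = 5

5


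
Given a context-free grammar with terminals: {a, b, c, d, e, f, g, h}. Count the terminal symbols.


Terminal symbols: a, b, c, d, e, f, g, h
Counting each: a (#1), b (#2), c (#3), d (#4), e (#5), f (#6), g (#7), h (#8)
Total = 8

8


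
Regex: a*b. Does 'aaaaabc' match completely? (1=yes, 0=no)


Pattern: a*b
String: 'aaaaabc'
Pattern requires: zero or more 'a's followed by exactly one 'b'
Found 5 leading 'a's
Remaining: 'bc'
Remaining is not 'b' -> no match
Result: 0

0


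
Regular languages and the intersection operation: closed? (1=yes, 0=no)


Regular languages are closed under all standard operations:
- Union: Yes (product construction)
- Intersection: Yes (product construction)
- Complement: Yes (swap accept/reject)
- Concatenation: Yes (NFA construction)
Operation: intersection -> Closed

1


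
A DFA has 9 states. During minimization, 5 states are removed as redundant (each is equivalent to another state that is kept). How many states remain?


Original DFA: 9 states
Redundant states removed: 5
Minimized states = original - removed
= 9 - 5
= 4

4


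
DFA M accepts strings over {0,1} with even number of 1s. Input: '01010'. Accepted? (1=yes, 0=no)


DFA has 2 states: q_even (start, accept=yes) and q_odd
Processing string '01010' character by character:
  Position 0: read '0', 1-count=0 -> q_even (no change)
  Position 1: read '1', 1-count=1 -> q_odd
  Position 2: read '0', 1-count=1 -> q_odd (no change)
  Position 3: read '1', 1-count=2 -> q_even
  Position 4: read '0', 1-count=2 -> q_even (no change)
Final state: q_even, total 1s = 2 (even); the DFA requires an even count -> accept

1


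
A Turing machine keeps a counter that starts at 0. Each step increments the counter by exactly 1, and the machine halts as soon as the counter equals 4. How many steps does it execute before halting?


Counter starts at 0. Counting sequence:
  Step 1: counter = 1
  Step 2: counter = 2
  Step 3: counter = 3
  Step 4: counter = 4
Counter reached 4 -> halt
Total steps = 4

4


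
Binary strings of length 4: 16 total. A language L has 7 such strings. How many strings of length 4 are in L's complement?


Alphabet: {0,1}
String length: 4
Total strings of length 4 = 2^4 = 16
Strings in L = 7
Complement = total - |L|
= 16 - 7
= 9

9


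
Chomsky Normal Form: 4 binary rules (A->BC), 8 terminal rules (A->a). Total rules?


CNF allows two rule forms:
  A -> BC (binary): 4 rules
  A -> a (terminal): 8 rules
Total = 4 + 8 = 12

12


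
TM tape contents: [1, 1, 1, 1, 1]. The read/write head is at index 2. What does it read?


Tape: [1, 1, 1, 1, 1]
Positions: 0 1 2 3 4
Values:    1 1 1 1 1
Head at position 2
tape[2] = 1

1


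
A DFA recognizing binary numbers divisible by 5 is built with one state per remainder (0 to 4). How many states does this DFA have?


Divisibility by 5 is tracked via the remainder mod 5: 0, 1, ..., 4
The construction assigns one state to each remainder
Number of remainders = 5

5


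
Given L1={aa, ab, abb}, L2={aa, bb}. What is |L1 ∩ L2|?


L1 = {aa, ab, abb}
L2 = {aa, bb}
Checking each string in L1 against L2:
  'aa': in L2? Yes
  'ab': in L2? No
  'abb': in L2? No
Intersection = {aa}
|L1 ∩ L2| = 1

1


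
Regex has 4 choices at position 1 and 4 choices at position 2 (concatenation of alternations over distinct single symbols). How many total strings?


First group: 4 alternatives
Second group: 4 alternatives
Concatenation: each choice from group 1 pairs with each from group 2
Total = 4 x 4 = 16

16


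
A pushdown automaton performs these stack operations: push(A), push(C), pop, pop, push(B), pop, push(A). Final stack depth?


Tracing stack operations:
  push(A) -> stack = [A], depth=1
  push(C) -> stack = [A,C], depth=2
  pop -> removed C, stack = [A], depth=1
  pop -> removed A, stack = [], depth=0
  push(B) -> stack = [B], depth=1
  pop -> removed B, stack = [], depth=0
  push(A) -> stack = [A], depth=1
Final depth = 1

1


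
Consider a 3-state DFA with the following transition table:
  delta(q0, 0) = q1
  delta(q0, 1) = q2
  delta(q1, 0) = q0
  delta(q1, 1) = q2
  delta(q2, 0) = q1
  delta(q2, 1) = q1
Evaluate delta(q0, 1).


Looking up transition function:
delta(q0, 1) in the table
Row: q0, Column: 1
Result: q2

q2


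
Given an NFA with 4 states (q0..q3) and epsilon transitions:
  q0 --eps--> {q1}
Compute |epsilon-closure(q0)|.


Starting from q0
Initialize closure = {q0}
Follow epsilon from q0 -> add q1
Final closure: {q0, q1}
Size = 2

2


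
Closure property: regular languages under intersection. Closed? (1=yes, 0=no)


Regular languages are closed under:
- Union (DFA product construction)
- Intersection (DFA product construction)
- Complement (swap accept/reject states)
- Concatenation (NFA construction)
- Kleene star (NFA construction)
intersection is in this list
Therefore: closed

1


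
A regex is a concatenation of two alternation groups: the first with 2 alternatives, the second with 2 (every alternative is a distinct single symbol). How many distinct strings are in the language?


First group: 2 alternatives
Second group: 2 alternatives
Concatenation: each choice from group 1 pairs with each from group 2
Total = 2 x 2 = 4

4


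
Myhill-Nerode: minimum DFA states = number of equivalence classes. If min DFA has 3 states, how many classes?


Myhill-Nerode theorem:
Number of equivalence classes = number of states in minimal DFA
Minimal DFA states = 3
Therefore equivalence classes = 3

3


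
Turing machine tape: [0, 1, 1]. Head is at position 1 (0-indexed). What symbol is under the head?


Tape: [0, 1, 1]
Positions: 0 1 2
Values:    0 1 1
Head at position 1
tape[1] = 1

1


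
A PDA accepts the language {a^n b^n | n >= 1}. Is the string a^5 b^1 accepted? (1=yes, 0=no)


Language requires equal numbers of a's and b's
PDA pushes for each 'a', pops for each 'b'
Number of a's = 5
Number of b's = 1
5 != 1 -> Reject

0


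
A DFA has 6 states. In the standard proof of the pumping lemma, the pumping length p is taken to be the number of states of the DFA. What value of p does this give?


Pumping lemma for regular languages (standard proof):
Take p = |Q|, the number of DFA states.
Any string of length >= |Q| passes through |Q|+1 states while reading its first |Q| symbols,
so by pigeonhole some state repeats, giving the loop that can be pumped.
Here |Q| = 6
Therefore the proof uses p = 6

6


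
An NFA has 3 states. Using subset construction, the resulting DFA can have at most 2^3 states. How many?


NFA has 3 states
Subset construction: each DFA state = subset of NFA states
Maximum subsets = 2^3
2^3 = 8

8


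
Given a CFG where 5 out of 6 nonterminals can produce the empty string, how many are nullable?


Nonterminals: {S, A, B, C, D, E}
A nonterminal is nullable if it can derive epsilon
Counting nullable nonterminals: 5
Total nullable = 5

5


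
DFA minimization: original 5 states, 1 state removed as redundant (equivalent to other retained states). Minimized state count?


Original DFA: 5 states
Redundant states removed: 1
Minimized states = original - removed
= 5 - 1
= 4

4


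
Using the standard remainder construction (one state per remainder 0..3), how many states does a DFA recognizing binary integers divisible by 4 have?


Divisibility by 4 is tracked via the remainder mod 4: 0, 1, ..., 3
The construction assigns one state to each remainder
Number of remainders = 4

4


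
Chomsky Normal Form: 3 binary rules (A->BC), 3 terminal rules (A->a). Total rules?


CNF allows two rule forms:
  A -> BC (binary): 3 rules
  A -> a (terminal): 3 rules
Total = 3 + 3 = 6

6


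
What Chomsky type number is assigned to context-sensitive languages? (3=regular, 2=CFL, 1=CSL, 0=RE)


Chomsky hierarchy levels:
  Type 3: Regular (DFA/NFA/regex)
  Type 2: Context-free (PDA)
  Type 1: Context-sensitive
  Type 0: Recursively enumerable (TM)
'context-sensitive' corresponds to Type 1

1


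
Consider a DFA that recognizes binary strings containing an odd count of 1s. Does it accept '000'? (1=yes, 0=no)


DFA has 2 states: q_even (start, accept=no) and q_odd
Processing string '000' character by character:
  Position 0: read '0', 1-count=0 -> q_even (no change)
  Position 1: read '0', 1-count=0 -> q_even (no change)
  Position 2: read '0', 1-count=0 -> q_even (no change)
Final state: q_even, total 1s = 0 (even); the DFA requires an odd count -> reject

0


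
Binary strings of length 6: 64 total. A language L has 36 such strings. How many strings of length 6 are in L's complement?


Alphabet: {0,1}
String length: 6
Total strings of length 6 = 2^6 = 64
Strings in L = 36
Complement = total - |L|
= 64 - 36
= 28

28


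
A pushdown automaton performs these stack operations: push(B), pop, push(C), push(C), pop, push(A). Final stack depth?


Tracing stack operations:
  push(B) -> stack = [B], depth=1
  pop -> removed B, stack = [], depth=0
  push(C) -> stack = [C], depth=1
  push(C) -> stack = [C,C], depth=2
  pop -> removed C, stack = [C], depth=1
  push(A) -> stack = [C,A], depth=2
Final depth = 2

2


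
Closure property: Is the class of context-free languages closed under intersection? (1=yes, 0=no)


CFL closure properties:
  Closed under: union, concatenation, Kleene star
  NOT closed under: intersection, complement
Operation 'intersection' is in not-closed list -> No (not closed)

0


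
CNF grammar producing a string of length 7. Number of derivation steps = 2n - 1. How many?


Chomsky Normal Form derivation:
String length n = 7
Each step either:
  - Splits a nonterminal into two (n-1 such steps)
  - Converts a nonterminal to terminal (n such steps)
Total = (n-1) + n = 2n - 1
= 2(7) - 1
= 14 - 1
= 13

13


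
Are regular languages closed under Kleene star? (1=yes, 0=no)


Regular languages are closed under:
- Union (DFA product construction)
- Intersection (DFA product construction)
- Complement (swap accept/reject states)
- Concatenation (NFA construction)
- Kleene star (NFA construction)
Kleene star is in this list
Therefore: closed

1


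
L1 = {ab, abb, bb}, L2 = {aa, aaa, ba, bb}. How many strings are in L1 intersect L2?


L1 = {ab, abb, bb}
L2 = {aa, aaa, ba, bb}
Checking each string in L1 against L2:
  'ab': in L2? No
  'abb': in L2? No
  'bb': in L2? Yes
Intersection = {bb}
|L1 ∩ L2| = 1

1


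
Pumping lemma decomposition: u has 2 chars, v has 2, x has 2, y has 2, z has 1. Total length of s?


|s| = |u| + |v| + |x| + |y| + |z|
= 2 + 2 + 2 + 2 + 1
= 4 + 2 + 3
= 6 + 3
= 9

9


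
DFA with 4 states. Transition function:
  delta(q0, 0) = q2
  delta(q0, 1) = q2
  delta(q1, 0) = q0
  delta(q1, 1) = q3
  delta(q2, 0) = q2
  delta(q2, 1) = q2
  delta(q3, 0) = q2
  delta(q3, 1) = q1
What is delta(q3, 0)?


Looking up transition function:
delta(q3, 0) in the table
Row: q3, Column: 0
Result: q2

q2


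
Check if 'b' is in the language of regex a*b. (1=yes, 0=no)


Pattern: a*b
String: 'b'
Pattern requires: zero or more 'a's followed by exactly one 'b'
Found 0 leading 'a's
Remaining: 'b'
Remaining is exactly 'b' -> match
Result: 1

1


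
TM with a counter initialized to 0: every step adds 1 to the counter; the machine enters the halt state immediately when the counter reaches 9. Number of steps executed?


Counter starts at 0. Counting sequence:
  Step 1: counter = 1
  Step 2: counter = 2
  Step 3: counter = 3
  Step 4: counter = 4
  Step 5: counter = 5
  Step 6: counter = 6
  ...
  Step 9: counter = 9
Counter reached 9 -> halt
Total steps = 9

9


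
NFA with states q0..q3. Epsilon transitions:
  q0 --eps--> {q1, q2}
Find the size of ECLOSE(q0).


Starting from q0
Initialize closure = {q0}
Follow epsilon from q0 -> add q1
Follow epsilon from q0 -> add q2
Final closure: {q0, q1, q2}
Size = 3

3


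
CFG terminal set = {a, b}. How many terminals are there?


Terminal symbols: a, b
Counting each: a (#1), b (#2)
Total = 2

2


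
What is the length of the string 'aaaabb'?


String: 'aaaabb'
Counting characters:
  'a' appears 4 time(s)
  'b' appears 2 time(s)
Total length = 4 + 2 = 6

6


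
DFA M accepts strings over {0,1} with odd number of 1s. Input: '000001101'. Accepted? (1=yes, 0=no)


DFA has 2 states: q_even (start, accept=no) and q_odd
Processing string '000001101' character by character:
  Position 0: read '0', 1-count=0 -> q_even (no change)
  Position 1: read '0', 1-count=0 -> q_even (no change)
  Position 2: read '0', 1-count=0 -> q_even (no change)
  Position 3: read '0', 1-count=0 -> q_even (no change)
  Position 4: read '0', 1-count=0 -> q_even (no change)
  Position 5: read '1', 1-count=1 -> q_odd
  Position 6: read '1', 1-count=2 -> q_even
  Position 7: read '0', 1-count=2 -> q_even (no change)
  Position 8: read '1', 1-count=3 -> q_odd
Final state: q_odd, total 1s = 3 (odd); the DFA requires an odd count -> accept

1


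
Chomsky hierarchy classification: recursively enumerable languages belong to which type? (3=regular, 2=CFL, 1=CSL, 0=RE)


Chomsky hierarchy levels:
  Type 3: Regular (DFA/NFA/regex)
  Type 2: Context-free (PDA)
  Type 1: Context-sensitive
  Type 0: Recursively enumerable (TM)
'recursively enumerable' corresponds to Type 0

0


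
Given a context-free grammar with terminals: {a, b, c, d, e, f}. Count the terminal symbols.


Terminal symbols: a, b, c, d, e, f
Counting each: a (#1), b (#2), c (#3), d (#4), e (#5), f (#6)
Total = 6

6


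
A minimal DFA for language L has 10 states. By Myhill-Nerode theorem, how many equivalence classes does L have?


Myhill-Nerode theorem:
Number of equivalence classes = number of states in minimal DFA
Minimal DFA states = 10
Therefore equivalence classes = 10

10


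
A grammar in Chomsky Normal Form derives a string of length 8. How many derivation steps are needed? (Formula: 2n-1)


Chomsky Normal Form derivation:
String length n = 8
Each step either:
  - Splits a nonterminal into two (n-1 such steps)
  - Converts a nonterminal to terminal (n such steps)
Total = (n-1) + n = 2n - 1
= 2(8) - 1
= 16 - 1
= 15

15


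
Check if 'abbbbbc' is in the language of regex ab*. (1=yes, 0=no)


Pattern: ab*
String: 'abbbbbc'
Pattern requires: exactly one 'a' followed by zero or more 'b's
First char is 'a' -> OK
Rest 'bbbbbc': all b's? No
Result: 0

0


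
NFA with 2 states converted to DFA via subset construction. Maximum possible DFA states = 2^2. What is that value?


NFA has 2 states
Subset construction: each DFA state = subset of NFA states
Maximum subsets = 2^2
2^2 = 4

4


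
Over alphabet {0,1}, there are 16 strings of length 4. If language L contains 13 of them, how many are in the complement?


Alphabet: {0,1}
String length: 4
Total strings of length 4 = 2^4 = 16
Strings in L = 13
Complement = total - |L|
= 16 - 13
= 3

3


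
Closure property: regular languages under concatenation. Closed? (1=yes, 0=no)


Regular languages are closed under:
- Union (DFA product construction)
- Intersection (DFA product construction)
- Complement (swap accept/reject states)
- Concatenation (NFA construction)
- Kleene star (NFA construction)
concatenation is in this list
Therefore: closed

1


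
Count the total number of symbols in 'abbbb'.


String: 'abbbb'
Counting characters:
  'a' appears 1 time(s)
  'b' appears 4 time(s)
Total length = 1 + 4 = 5

5


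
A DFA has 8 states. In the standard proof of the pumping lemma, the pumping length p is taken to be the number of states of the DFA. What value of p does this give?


Pumping lemma for regular languages (standard proof):
Take p = |Q|, the number of DFA states.
Any string of length >= |Q| passes through |Q|+1 states while reading its first |Q| symbols,
so by pigeonhole some state repeats, giving the loop that can be pumped.
Here |Q| = 8
Therefore the proof uses p = 8

8


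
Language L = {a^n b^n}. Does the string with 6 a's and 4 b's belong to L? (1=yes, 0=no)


Language requires equal numbers of a's and b's
PDA pushes for each 'a', pops for each 'b'
Number of a's = 6
Number of b's = 4
6 != 4 -> Reject

0


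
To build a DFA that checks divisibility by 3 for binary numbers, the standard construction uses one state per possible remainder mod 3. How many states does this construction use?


Divisibility by 3 is tracked via the remainder mod 3: 0, 1, ..., 2
The construction assigns one state to each remainder
Number of remainders = 3

3


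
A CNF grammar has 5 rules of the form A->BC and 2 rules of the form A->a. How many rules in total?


CNF allows two rule forms:
  A -> BC (binary): 5 rules
  A -> a (terminal): 2 rules
Total = 5 + 2 = 7

7


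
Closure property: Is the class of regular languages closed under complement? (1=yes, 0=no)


Regular languages are closed under all standard operations:
- Union: Yes (product construction)
- Intersection: Yes (product construction)
- Complement: Yes (swap accept/reject)
- Concatenation: Yes (NFA construction)
Operation: complement -> Closed

1


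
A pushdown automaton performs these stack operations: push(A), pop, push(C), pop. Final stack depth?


Tracing stack operations:
  push(A) -> stack = [A], depth=1
  pop -> removed A, stack = [], depth=0
  push(C) -> stack = [C], depth=1
  pop -> removed C, stack = [], depth=0
Final depth = 0

0


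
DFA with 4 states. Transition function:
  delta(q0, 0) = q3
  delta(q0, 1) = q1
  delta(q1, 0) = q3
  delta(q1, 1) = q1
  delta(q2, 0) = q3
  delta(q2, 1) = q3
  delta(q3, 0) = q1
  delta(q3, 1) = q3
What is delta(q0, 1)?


Looking up transition function:
delta(q0, 1) in the table
Row: q0, Column: 1
Result: q1

q1


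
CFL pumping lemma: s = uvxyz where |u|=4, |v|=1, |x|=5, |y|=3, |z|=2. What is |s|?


|s| = |u| + |v| + |x| + |y| + |z|
= 4 + 1 + 5 + 3 + 2
= 5 + 5 + 5
= 10 + 5
= 15

15


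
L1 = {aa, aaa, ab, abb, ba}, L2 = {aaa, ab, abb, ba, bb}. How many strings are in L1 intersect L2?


L1 = {aa, aaa, ab, abb, ba}
L2 = {aaa, ab, abb, ba, bb}
Checking each string in L1 against L2:
  'aa': in L2? No
  'aaa': in L2? Yes
  'ab': in L2? Yes
  'abb': in L2? Yes
  'ba': in L2? Yes
Intersection = {aaa, ab, abb, ba}
|L1 ∩ L2| = 4

4


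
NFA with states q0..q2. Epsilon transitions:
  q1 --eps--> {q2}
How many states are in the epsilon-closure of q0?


Starting from q0
Initialize closure = {q0}
q0 has no outgoing epsilon transitions -> nothing to add
Final closure: {q0}
Size = 1

1


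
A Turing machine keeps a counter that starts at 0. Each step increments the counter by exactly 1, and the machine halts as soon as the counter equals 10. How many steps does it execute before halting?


Counter starts at 0. Counting sequence:
  Step 1: counter = 1
  Step 2: counter = 2
  Step 3: counter = 3
  Step 4: counter = 4
  Step 5: counter = 5
  Step 6: counter = 6
  ...
  Step 10: counter = 10
Counter reached 10 -> halt
Total steps = 10

10


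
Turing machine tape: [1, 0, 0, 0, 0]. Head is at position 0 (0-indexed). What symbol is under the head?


Tape: [1, 0, 0, 0, 0]
Positions: 0 1 2 3 4
Values:    1 0 0 0 0
Head at position 0
tape[0] = 1

1


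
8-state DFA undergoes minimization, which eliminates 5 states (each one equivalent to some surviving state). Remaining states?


Original DFA: 8 states
Redundant states removed: 5
Minimized states = original - removed
= 8 - 5
= 3

3


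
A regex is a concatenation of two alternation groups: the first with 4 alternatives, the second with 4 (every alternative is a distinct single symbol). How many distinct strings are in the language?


First group: 4 alternatives
Second group: 4 alternatives
Concatenation: each choice from group 1 pairs with each from group 2
Total = 4 x 4 = 16

16


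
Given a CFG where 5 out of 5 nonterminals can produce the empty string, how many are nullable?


Nonterminals: {S, A, B, C, D}
A nonterminal is nullable if it can derive epsilon
Counting nullable nonterminals: 5
Total nullable = 5

5


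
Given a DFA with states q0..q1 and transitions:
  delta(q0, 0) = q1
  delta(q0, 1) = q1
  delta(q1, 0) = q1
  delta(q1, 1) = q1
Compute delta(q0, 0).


Looking up transition function:
delta(q0, 0) in the table
Row: q0, Column: 0
Result: q1

q1


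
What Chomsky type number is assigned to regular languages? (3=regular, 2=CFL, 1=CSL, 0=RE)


Chomsky hierarchy levels:
  Type 3: Regular (DFA/NFA/regex)
  Type 2: Context-free (PDA)
  Type 1: Context-sensitive
  Type 0: Recursively enumerable (TM)
'regular' corresponds to Type 3

3


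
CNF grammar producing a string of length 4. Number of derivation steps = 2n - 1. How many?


Chomsky Normal Form derivation:
String length n = 4
Each step either:
  - Splits a nonterminal into two (n-1 such steps)
  - Converts a nonterminal to terminal (n such steps)
Total = (n-1) + n = 2n - 1
= 2(4) - 1
= 8 - 1
= 7

7


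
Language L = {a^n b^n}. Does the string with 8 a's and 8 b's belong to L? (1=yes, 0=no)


Language requires equal numbers of a's and b's
PDA pushes for each 'a', pops for each 'b'
Number of a's = 8
Number of b's = 8
8 == 8 -> Accept

1


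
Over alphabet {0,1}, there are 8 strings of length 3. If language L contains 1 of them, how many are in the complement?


Alphabet: {0,1}
String length: 3
Total strings of length 3 = 2^3 = 8
Strings in L = 1
Complement = total - |L|
= 8 - 1
= 7

7


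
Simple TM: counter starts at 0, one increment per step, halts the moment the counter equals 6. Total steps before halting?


Counter starts at 0. Counting sequence:
  Step 1: counter = 1
  Step 2: counter = 2
  Step 3: counter = 3
  Step 4: counter = 4
  Step 5: counter = 5
  Step 6: counter = 6
Counter reached 6 -> halt
Total steps = 6

6


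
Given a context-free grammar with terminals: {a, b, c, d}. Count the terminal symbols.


Terminal symbols: a, b, c, d
Counting each: a (#1), b (#2), c (#3), d (#4)
Total = 4

4


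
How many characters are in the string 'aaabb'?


String: 'aaabb'
Counting characters:
  'a' appears 3 time(s)
  'b' appears 2 time(s)
Total length = 3 + 2 = 5

5


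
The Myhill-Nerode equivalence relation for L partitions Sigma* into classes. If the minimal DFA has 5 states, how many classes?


Myhill-Nerode theorem:
Number of equivalence classes = number of states in minimal DFA
Minimal DFA states = 5
Therefore equivalence classes = 5

5


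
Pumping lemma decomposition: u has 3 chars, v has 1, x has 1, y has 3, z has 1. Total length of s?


|s| = |u| + |v| + |x| + |y| + |z|
= 3 + 1 + 1 + 3 + 1
= 4 + 1 + 4
= 5 + 4
= 9

9


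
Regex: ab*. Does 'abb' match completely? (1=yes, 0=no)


Pattern: ab*
String: 'abb'
Pattern requires: exactly one 'a' followed by zero or more 'b's
First char is 'a' -> OK
Rest 'bb': all b's? Yes
Result: 1

1


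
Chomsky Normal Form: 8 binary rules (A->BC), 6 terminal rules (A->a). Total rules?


CNF allows two rule forms:
  A -> BC (binary): 8 rules
  A -> a (terminal): 6 rules
Total = 8 + 6 = 14

14


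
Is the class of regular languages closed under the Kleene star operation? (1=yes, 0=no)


Regular languages are closed under:
- Union (DFA product construction)
- Intersection (DFA product construction)
- Complement (swap accept/reject states)
- Concatenation (NFA construction)
- Kleene star (NFA construction)
Kleene star is in this list
Therefore: closed

1


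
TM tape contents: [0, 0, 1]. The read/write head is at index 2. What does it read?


Tape: [0, 0, 1]
Positions: 0 1 2
Values:    0 0 1
Head at position 2
tape[2] = 1

1


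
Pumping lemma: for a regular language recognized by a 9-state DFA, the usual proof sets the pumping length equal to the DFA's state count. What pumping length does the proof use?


Pumping lemma for regular languages (standard proof):
Take p = |Q|, the number of DFA states.
Any string of length >= |Q| passes through |Q|+1 states while reading its first |Q| symbols,
so by pigeonhole some state repeats, giving the loop that can be pumped.
Here |Q| = 9
Therefore the proof uses p = 9

9


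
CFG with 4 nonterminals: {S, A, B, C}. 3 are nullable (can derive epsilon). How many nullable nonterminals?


Nonterminals: {S, A, B, C}
A nonterminal is nullable if it can derive epsilon
Counting nullable nonterminals: 3
Total nullable = 3

3


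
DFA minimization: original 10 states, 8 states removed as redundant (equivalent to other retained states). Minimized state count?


Original DFA: 10 states
Redundant states removed: 8
Minimized states = original - removed
= 10 - 8
= 2

2


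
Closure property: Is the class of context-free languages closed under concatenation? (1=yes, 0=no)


CFL closure properties:
  Closed under: union, concatenation, Kleene star
  NOT closed under: intersection, complement
Operation 'concatenation' is in closed list -> Yes (closed)

1


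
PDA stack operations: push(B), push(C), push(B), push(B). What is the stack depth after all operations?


Tracing stack operations:
  push(B) -> stack = [B], depth=1
  push(C) -> stack = [B,C], depth=2
  push(B) -> stack = [B,C,B], depth=3
  push(B) -> stack = [B,C,B,B], depth=4
Final depth = 4

4


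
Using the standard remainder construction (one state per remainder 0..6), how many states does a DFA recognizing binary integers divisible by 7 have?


Divisibility by 7 is tracked via the remainder mod 7: 0, 1, ..., 6
The construction assigns one state to each remainder
Number of remainders = 7

7


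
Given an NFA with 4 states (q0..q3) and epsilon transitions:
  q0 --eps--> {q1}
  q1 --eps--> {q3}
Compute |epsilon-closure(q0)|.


Starting from q0
Initialize closure = {q0}
Follow epsilon from q0 -> add q1
Follow epsilon from q1 -> add q3
Final closure: {q0, q1, q3}
Size = 3

3


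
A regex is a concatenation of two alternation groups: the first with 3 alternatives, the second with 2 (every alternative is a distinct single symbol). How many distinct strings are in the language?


First group: 3 alternatives
Second group: 2 alternatives
Concatenation: each choice from group 1 pairs with each from group 2
Total = 3 x 2 = 6

6


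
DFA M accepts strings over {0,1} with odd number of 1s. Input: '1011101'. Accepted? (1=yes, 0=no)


DFA has 2 states: q_even (start, accept=no) and q_odd
Processing string '1011101' character by character:
  Position 0: read '1', 1-count=1 -> q_odd
  Position 1: read '0', 1-count=1 -> q_odd (no change)
  Position 2: read '1', 1-count=2 -> q_even
  Position 3: read '1', 1-count=3 -> q_odd
  Position 4: read '1', 1-count=4 -> q_even
  Position 5: read '0', 1-count=4 -> q_even (no change)
  Position 6: read '1', 1-count=5 -> q_odd
Final state: q_odd, total 1s = 5 (odd); the DFA requires an odd count -> accept

1


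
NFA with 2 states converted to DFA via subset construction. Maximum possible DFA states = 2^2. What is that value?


NFA has 2 states
Subset construction: each DFA state = subset of NFA states
Maximum subsets = 2^2
2^2 = 4

4


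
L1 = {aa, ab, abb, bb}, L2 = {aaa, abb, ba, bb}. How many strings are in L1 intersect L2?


L1 = {aa, ab, abb, bb}
L2 = {aaa, abb, ba, bb}
Checking each string in L1 against L2:
  'aa': in L2? No
  'ab': in L2? No
  'abb': in L2? Yes
  'bb': in L2? Yes
Intersection = {abb, bb}
|L1 ∩ L2| = 2

2


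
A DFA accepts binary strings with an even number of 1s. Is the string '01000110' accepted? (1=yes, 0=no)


DFA has 2 states: q_even (start, accept=yes) and q_odd
Processing string '01000110' character by character:
  Position 0: read '0', 1-count=0 -> q_even (no change)
  Position 1: read '1', 1-count=1 -> q_odd
  Position 2: read '0', 1-count=1 -> q_odd (no change)
  Position 3: read '0', 1-count=1 -> q_odd (no change)
  Position 4: read '0', 1-count=1 -> q_odd (no change)
  Position 5: read '1', 1-count=2 -> q_even
  Position 6: read '1', 1-count=3 -> q_odd
  Position 7: read '0', 1-count=3 -> q_odd (no change)
Final state: q_odd, total 1s = 3 (odd); the DFA requires an even count -> reject

0
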